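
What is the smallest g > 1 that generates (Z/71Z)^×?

7

φ(71) = 71 − 1 = 70 = 2 · 5 · 7.
g is a primitive root iff g^(70/q) ≢ 1 (mod 71) for each prime q ∈ {2, 5, 7}.
g = 2: 2^35 ≡ 1 — hits 1, so not a primitive root.
g = 3: 3^35 ≡ 1 — hits 1, so not a primitive root.
g = 4: 4^35 ≡ 1 — hits 1, so not a primitive root.
g = 5: 5^35 ≡ 1 — hits 1, so not a primitive root.
g = 6: 6^35 ≡ 1 — hits 1, so not a primitive root.
g = 7: 7^35 ≡ 70; 7^14 ≡ 54; 7^10 ≡ 45 — none is 1, so 7 is a primitive root.
The smallest primitive root modulo 71 is 7.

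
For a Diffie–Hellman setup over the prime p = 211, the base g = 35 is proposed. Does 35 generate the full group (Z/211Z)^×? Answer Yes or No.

Yes

φ(211) = 211 − 1 = 210 = 2 · 3 · 5 · 7.
It suffices to check that the order of 35 is not a proper divisor of 210: compute 35^(210/q) for q ∈ {2, 3, 5, 7}.
35^105 ≡ 210 (mod 211)  [q = 2: ≢ 1 ✓]
35^70 ≡ 196 (mod 211)  [q = 3: ≢ 1 ✓]
35^42 ≡ 107 (mod 211)  [q = 5: ≢ 1 ✓]
35^30 ≡ 199 (mod 211)  [q = 7: ≢ 1 ✓]
Every test exponent gives a nontrivial residue, hence 35 generates the full group.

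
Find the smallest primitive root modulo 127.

φ(127) = 127 − 1 = 126 = 2 · 3^2 · 7.
g is a primitive root iff g^(126/q) ≢ 1 (mod 127) for each prime q ∈ {2, 3, 7}.
g = 2: 2^63 ≡ 1 — hits 1, so not a primitive root.
g = 3: 3^63 ≡ 126; 3^42 ≡ 107; 3^18 ≡ 4 — none is 1, so 3 is a primitive root.
The smallest primitive root modulo 127 is 3.

3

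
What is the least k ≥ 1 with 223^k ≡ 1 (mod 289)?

136

Since 223 ∈ (Z/289Z)^×, its order divides φ(289) = φ(17^2) = 17·(17−1) = 272 = 2^4 · 17.
Divisors of 272: 1, 2, 4, 8, 16, 17, 34, 68, 136, 272.
Test each divisor d:
223^1 ≡ 223 (mod 289)
223^2 ≡ 21 (mod 289)
223^4 ≡ 152 (mod 289)
223^8 ≡ 273 (mod 289)
223^16 ≡ 256 (mod 289)
223^17 ≡ 155 (mod 289)
223^34 ≡ 38 (mod 289)
223^68 ≡ 288 (mod 289)
223^136 ≡ 1 (mod 289) ✓
So ord_289(223) = 136.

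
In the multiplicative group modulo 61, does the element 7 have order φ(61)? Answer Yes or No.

φ(61) = 61 − 1 = 60 = 2^2 · 3 · 5.
An element g generates (Z/61Z)^× iff g^(60/q) ≢ 1 (mod 61) for each prime q ∈ {2, 3, 5}.
7^30 ≡ 60 (mod 61)  [q = 2: ≢ 1 ✓]
7^20 ≡ 47 (mod 61)  [q = 3: ≢ 1 ✓]
7^12 ≡ 34 (mod 61)  [q = 5: ≢ 1 ✓]
All checks pass, so 7 has order 60 and is a primitive root modulo 61.

Yes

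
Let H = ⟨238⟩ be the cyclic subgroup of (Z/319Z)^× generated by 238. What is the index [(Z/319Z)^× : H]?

4

The order of 238 must divide φ(319) = φ(11·29) = (11−1)·(29−1) = 10·28 = 280 = 2^3 · 5 · 7.
Divisors of 280: 1, 2, 4, 5, 7, 8, 10, 14, 20, 28, 35, 40, 56, 70, 140, 280.
Check 238^d mod 319 for each divisor in increasing order:
238^1 ≡ 238 (mod 319)
238^2 ≡ 181 (mod 319)
238^4 ≡ 223 (mod 319)
238^5 ≡ 120 (mod 319)
238^7 ≡ 28 (mod 319)
238^8 ≡ 284 (mod 319)
238^10 ≡ 45 (mod 319)
238^14 ≡ 146 (mod 319)
238^20 ≡ 111 (mod 319)
238^28 ≡ 262 (mod 319)
238^35 ≡ 318 (mod 319)
238^40 ≡ 199 (mod 319)
238^56 ≡ 59 (mod 319)
238^70 ≡ 1 (mod 319) ✓
So ord_319(238) = 70, hence |⟨238⟩| = 70.
Index = |(Z/319Z)^×| / |⟨238⟩| = 280 / 70 = 4.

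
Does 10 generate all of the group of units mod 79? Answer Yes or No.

No

φ(79) = 79 − 1 = 78 = 2 · 3 · 13.
Test 10^(78/q) mod 79 for each prime factor q of 78:
10^39 ≡ 1 (mod 79)  [q = 2: ≡ 1 ✗]
10^26 ≡ 1 (mod 79)  [q = 3: ≡ 1 ✗]
10^6 ≡ 18 (mod 79)  [q = 13: ≢ 1 ✓]
Since 10^39 ≡ 1, the order of 10 divides 39 < 78, so 10 is not a primitive root.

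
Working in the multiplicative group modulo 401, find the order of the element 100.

The order of 100 must divide φ(401) = 401 − 1 = 400 = 2^4 · 5^2.
Divisors of 400: 1, 2, 4, 5, 8, 10, 16, 20, 25, 40, 50, 80, 100, 200, 400.
Test each divisor d:
100^1 ≡ 100 (mod 401)
100^2 ≡ 376 (mod 401)
100^4 ≡ 224 (mod 401)
100^5 ≡ 345 (mod 401)
100^8 ≡ 51 (mod 401)
100^10 ≡ 329 (mod 401)
100^16 ≡ 195 (mod 401)
100^20 ≡ 372 (mod 401)
100^25 ≡ 20 (mod 401)
100^40 ≡ 39 (mod 401)
100^50 ≡ 400 (mod 401)
100^80 ≡ 318 (mod 401)
100^100 ≡ 1 (mod 401) ✓
Therefore the multiplicative order of 100 modulo 401 is 100.

100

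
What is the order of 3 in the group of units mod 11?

The order of 3 must divide φ(11) = 11 − 1 = 10 = 2 · 5.
Divisors of 10: 1, 2, 5, 10.
Test each divisor d:
3^1 ≡ 3 (mod 11)
3^2 ≡ 9 (mod 11)
3^5 ≡ 1 (mod 11) ✓
So ord_11(3) = 5.

5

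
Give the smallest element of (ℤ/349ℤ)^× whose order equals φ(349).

2

φ(349) = 349 − 1 = 348 = 2^2 · 3 · 29.
Test candidates g = 2, 3, … against the prime factors q ∈ {2, 3, 29} of φ(349): g is a generator iff g^(348/q) ≢ 1 for every such q.
g = 2: 2^174 ≡ 348; 2^116 ≡ 226; 2^12 ≡ 257 — none is 1, so 2 is a primitive root.
Hence the least primitive root of 349 is 2.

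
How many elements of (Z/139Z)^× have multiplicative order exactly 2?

1

φ(139) = 139 − 1 = 138 = 2 · 3 · 23.
Since (Z/139Z)^× is cyclic of order 138, the number of elements of order d is φ(d) when d | 138 and 0 otherwise.
2 | 138, and φ(2) = 2 − 1 = 1.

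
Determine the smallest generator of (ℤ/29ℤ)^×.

φ(29) = 29 − 1 = 28 = 2^2 · 7.
g is a primitive root iff g^(28/q) ≢ 1 (mod 29) for each prime q ∈ {2, 7}.
g = 2: 2^14 ≡ 28; 2^4 ≡ 16 — none is 1, so 2 is a primitive root.
So 2 is the smallest generator of (Z/29Z)^×.

2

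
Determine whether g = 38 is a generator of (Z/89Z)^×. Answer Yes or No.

Yes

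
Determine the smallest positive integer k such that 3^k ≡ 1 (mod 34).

By Lagrange's theorem, ord_34(3) divides φ(34) = φ(2)·φ(17) = 1·16 = 16 = 2^4.
Divisors of 16: 1, 2, 4, 8, 16.
Check 3^d mod 34 for each divisor in increasing order:
3^1 ≡ 3
3^2 ≡ 9
3^4 ≡ 13
3^8 ≡ 33
3^16 ≡ 1
So ord_34(3) = 16.

16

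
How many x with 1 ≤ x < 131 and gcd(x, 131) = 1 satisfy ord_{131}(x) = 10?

φ(131) = 131 − 1 = 130 = 2 · 5 · 13.
In a cyclic group of order 130, there are φ(d) elements of order d for each divisor d of 130, and zero for non-divisors.
10 = 2 · 5 divides 130, and φ(10) = 4.

4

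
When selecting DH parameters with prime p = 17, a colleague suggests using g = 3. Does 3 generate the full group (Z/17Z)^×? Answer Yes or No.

φ(17) = 17 − 1 = 16 = 2^4.
An element g generates (Z/17Z)^× iff g^(16/q) ≢ 1 (mod 17) for each prime q ∈ {2}.
3^8 ≡ 16 (mod 17)  [q = 2: ≢ 1 ✓]
Every test exponent gives a nontrivial residue, hence 3 generates the full group.

Yes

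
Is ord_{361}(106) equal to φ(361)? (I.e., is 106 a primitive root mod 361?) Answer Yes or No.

No

φ(361) = φ(19^2) = 19·(19−1) = 342 = 2 · 3^2 · 19.
An element g generates (Z/361Z)^× iff g^(342/q) ≢ 1 (mod 361) for each prime q ∈ {2, 3, 19}.
106^171 ≡ 1 (mod 361)  [q = 2: ≡ 1 ✗]
106^114 ≡ 1 (mod 361)  [q = 3: ≡ 1 ✗]
106^18 ≡ 96 (mod 361)  [q = 19: ≢ 1 ✓]
106^171 ≡ 1 shows ord(106) | 171, strictly less than φ(361); not a primitive root.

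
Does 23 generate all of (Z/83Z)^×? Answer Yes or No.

φ(83) = 83 − 1 = 82 = 2 · 41.
Test 23^(82/q) mod 83 for each prime factor q of 82:
23^41 ≡ 1 (mod 83)  [q = 2: ≡ 1 ✗]
23^2 ≡ 31 (mod 83)  [q = 41: ≢ 1 ✓]
The check at q = 2 fails, so 23 generates a proper subgroup.

No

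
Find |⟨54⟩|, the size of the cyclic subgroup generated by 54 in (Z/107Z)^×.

The order of 54 must divide φ(107) = 107 − 1 = 106 = 2 · 53.
Divisors of 106: 1, 2, 53, 106.
Compute 54^d (mod 107) for the divisors d until we hit 1:
54^1 ≡ 54 (mod 107)
54^2 ≡ 27 (mod 107)
54^53 ≡ 106 (mod 107)
54^106 ≡ 1 (mod 107) ✓
Therefore the multiplicative order of 54 modulo 107 is 106.

106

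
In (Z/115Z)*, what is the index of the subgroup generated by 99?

4

Since 99 ∈ (Z/115Z)^×, its order divides φ(115) = φ(5·23) = (5−1)·(23−1) = 4·22 = 88 = 2^3 · 11.
Divisors of 88: 1, 2, 4, 8, 11, 22, 44, 88.
Evaluate successive powers at the divisors of 88:
99^1 ≡ 99 (mod 115)
99^2 ≡ 26 (mod 115)
99^4 ≡ 101 (mod 115)
99^8 ≡ 81 (mod 115)
99^11 ≡ 114 (mod 115)
99^22 ≡ 1 (mod 115) ✓
Thus |⟨99⟩| = ord(99) = 22.
The index is φ(115) / ord(99) = 88 / 22 = 4.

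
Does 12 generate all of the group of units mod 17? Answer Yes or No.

φ(17) = 17 − 1 = 16 = 2^4.
12 is a primitive root mod 17 iff 12^(φ(17)/q) ≢ 1 for every prime q | φ(17), i.e. q ∈ {2}.
12^8 ≡ 16 (mod 17)  [q = 2: ≢ 1 ✓]
None equal 1, so ord_17(12) = 16: 12 is a primitive root.

Yes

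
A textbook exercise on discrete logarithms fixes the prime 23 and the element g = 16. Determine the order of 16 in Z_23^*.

11

Since 16 ∈ (Z/23Z)^×, its order divides φ(23) = 23 − 1 = 22 = 2 · 11.
Divisors of 22: 1, 2, 11, 22.
Test each divisor d:
16^1 ≡ 16 (mod 23)
16^2 ≡ 3 (mod 23)
16^11 ≡ 1 (mod 23) ✓
Hence ord(16) = 11.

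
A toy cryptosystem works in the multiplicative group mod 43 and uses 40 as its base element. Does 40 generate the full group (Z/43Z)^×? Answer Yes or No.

No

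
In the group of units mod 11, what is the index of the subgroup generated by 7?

Since 7 ∈ (Z/11Z)^×, its order divides φ(11) = 11 − 1 = 10 = 2 · 5.
Divisors of 10: 1, 2, 5, 10.
Check 7^d mod 11 for each divisor in increasing order:
7^1 ≡ 7 (mod 11)
7^2 ≡ 5 (mod 11)
7^5 ≡ 10 (mod 11)
7^10 ≡ 1 (mod 11) ✓
Thus |⟨7⟩| = ord(7) = 10.
The index is φ(11) / ord(7) = 10 / 10 = 1.

1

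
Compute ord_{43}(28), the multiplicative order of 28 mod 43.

Since 28 ∈ (Z/43Z)^×, its order divides φ(43) = 43 − 1 = 42 = 2 · 3 · 7.
Divisors of 42: 1, 2, 3, 6, 7, 14, 21, 42.
Test each divisor d:
28^1 ≡ 28 (mod 43)
28^2 ≡ 10 (mod 43)
28^3 ≡ 22 (mod 43)
28^6 ≡ 11 (mod 43)
28^7 ≡ 7 (mod 43)
28^14 ≡ 6 (mod 43)
28^21 ≡ 42 (mod 43)
28^42 ≡ 1 (mod 43) ✓
The smallest such exponent is 42, so the order of 28 is 42.

42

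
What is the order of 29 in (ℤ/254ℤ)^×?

126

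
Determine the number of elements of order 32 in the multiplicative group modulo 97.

φ(97) = 97 − 1 = 96 = 2^5 · 3.
In a cyclic group of order 96, there are φ(d) elements of order d for each divisor d of 96, and zero for non-divisors.
32 = 2^5 divides 96, and φ(32) = 16.

16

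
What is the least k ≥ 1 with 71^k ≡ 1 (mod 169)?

The order of 71 must divide φ(169) = φ(13^2) = 13·(13−1) = 156 = 2^2 · 3 · 13.
Divisors of 156: 1, 2, 3, 4, 6, 12, 13, 26, 39, 52, 78, 156.
Test each divisor d:
71^1 ≡ 71
71^2 ≡ 140
71^3 ≡ 138
71^4 ≡ 165
71^6 ≡ 116
71^12 ≡ 105
71^13 ≡ 19
71^26 ≡ 23
71^39 ≡ 99
71^52 ≡ 22
71^78 ≡ 168
71^156 ≡ 1
So ord_169(71) = 156.

156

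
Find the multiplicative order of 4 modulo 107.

53

ord(4) | φ(107) = 107 − 1 = 106 = 2 · 53.
Divisors of 106: 1, 2, 53, 106.
Test each divisor d:
4^1 ≡ 4 (mod 107)
4^2 ≡ 16 (mod 107)
4^53 ≡ 1 (mod 107) ✓
Hence ord(4) = 53.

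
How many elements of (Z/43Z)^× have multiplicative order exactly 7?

6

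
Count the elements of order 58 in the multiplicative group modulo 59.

28

φ(59) = 59 − 1 = 58 = 2 · 29.
In a cyclic group of order 58, there are φ(d) elements of order d for each divisor d of 58, and zero for non-divisors.
58 = 2 · 29 divides 58, and φ(58) = 28.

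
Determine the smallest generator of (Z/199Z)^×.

φ(199) = 199 − 1 = 198 = 2 · 3^2 · 11.
g is a primitive root iff g^(198/q) ≢ 1 (mod 199) for each prime q ∈ {2, 3, 11}.
g = 2: 2^99 ≡ 1 — hits 1, so not a primitive root.
g = 3: 3^99 ≡ 198; 3^66 ≡ 106; 3^18 ≡ 125 — none is 1, so 3 is a primitive root.
Hence the least primitive root of 199 is 3.

3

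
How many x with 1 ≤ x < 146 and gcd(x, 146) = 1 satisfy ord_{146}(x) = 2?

1

φ(146) = φ(2)·φ(73) = 1·72 = 72 = 2^3 · 3^2.
In a cyclic group of order 72, there are φ(d) elements of order d for each divisor d of 72, and zero for non-divisors.
2 | 72, and φ(2) = 2 − 1 = 1.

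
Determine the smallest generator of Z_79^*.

3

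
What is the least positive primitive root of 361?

φ(361) = φ(19^2) = 19·(19−1) = 342 = 2 · 3^2 · 19.
g is a primitive root iff g^(342/q) ≢ 1 (mod 361) for each prime q ∈ {2, 3, 19}.
g = 2: 2^171 ≡ 360; 2^114 ≡ 292; 2^18 ≡ 58 — none is 1, so 2 is a primitive root.
So 2 is the smallest generator of (Z/361Z)^×.

2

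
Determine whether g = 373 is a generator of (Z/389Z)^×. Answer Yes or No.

No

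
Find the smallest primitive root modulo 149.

2

φ(149) = 149 − 1 = 148 = 2^2 · 37.
Test candidates g = 2, 3, … against the prime factors q ∈ {2, 37} of φ(149): g is a generator iff g^(148/q) ≢ 1 for every such q.
g = 2: 2^74 ≡ 148; 2^4 ≡ 16 — none is 1, so 2 is a primitive root.
So 2 is the smallest generator of (Z/149Z)^×.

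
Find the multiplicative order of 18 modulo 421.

Since 18 ∈ (Z/421Z)^×, its order divides φ(421) = 421 − 1 = 420 = 2^2 · 3 · 5 · 7.
Divisors of 420: 1, 2, 3, 4, 5, 6, 7, 10, 12, 14, 15, 20, 21, 28, 30, 35, 42, 60, 70, 84, 105, 140, 210, 420.
Test each divisor d:
18^1 ≡ 18 (mod 421)
18^2 ≡ 324 (mod 421)
18^3 ≡ 359 (mod 421)
18^4 ≡ 147 (mod 421)
18^5 ≡ 120 (mod 421)
18^6 ≡ 55 (mod 421)
18^7 ≡ 148 (mod 421)
18^10 ≡ 86 (mod 421)
18^12 ≡ 78 (mod 421)
18^14 ≡ 12 (mod 421)
18^15 ≡ 216 (mod 421)
18^20 ≡ 239 (mod 421)
18^21 ≡ 92 (mod 421)
18^28 ≡ 144 (mod 421)
18^30 ≡ 346 (mod 421)
18^35 ≡ 262 (mod 421)
18^42 ≡ 44 (mod 421)
18^60 ≡ 152 (mod 421)
18^70 ≡ 21 (mod 421)
18^84 ≡ 252 (mod 421)
18^105 ≡ 29 (mod 421)
18^140 ≡ 20 (mod 421)
18^210 ≡ 420 (mod 421)
18^420 ≡ 1 (mod 421) ✓
So ord_421(18) = 420.

420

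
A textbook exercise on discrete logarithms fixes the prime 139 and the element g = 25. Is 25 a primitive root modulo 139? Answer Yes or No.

No

φ(139) = 139 − 1 = 138 = 2 · 3 · 23.
25 is a primitive root mod 139 iff 25^(φ(139)/q) ≢ 1 for every prime q | φ(139), i.e. q ∈ {2, 3, 23}.
25^69 ≡ 1 (mod 139)  [q = 2: ≡ 1 ✗]
25^46 ≡ 96 (mod 139)  [q = 3: ≢ 1 ✓]
25^6 ≡ 52 (mod 139)  [q = 23: ≢ 1 ✓]
25^69 ≡ 1 shows ord(25) | 69, strictly less than φ(139); not a primitive root.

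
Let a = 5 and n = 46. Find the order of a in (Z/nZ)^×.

22

By Lagrange's theorem, ord_46(5) divides φ(46) = φ(2)·φ(23) = 1·22 = 22 = 2 · 11.
Divisors of 22: 1, 2, 11, 22.
Compute 5^d (mod 46) for the divisors d until we hit 1:
5^1 ≡ 5 (mod 46)
5^2 ≡ 25 (mod 46)
5^11 ≡ 45 (mod 46)
5^22 ≡ 1 (mod 46) ✓
The smallest such exponent is 22, so the order of 5 is 22.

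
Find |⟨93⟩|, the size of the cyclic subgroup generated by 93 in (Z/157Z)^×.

13

ord(93) | φ(157) = 157 − 1 = 156 = 2^2 · 3 · 13.
Divisors of 156: 1, 2, 3, 4, 6, 12, 13, 26, 39, 52, 78, 156.
Evaluate successive powers at the divisors of 156:
93^1 ≡ 93 (mod 157)
93^2 ≡ 14 (mod 157)
93^3 ≡ 46 (mod 157)
93^4 ≡ 39 (mod 157)
93^6 ≡ 75 (mod 157)
93^12 ≡ 130 (mod 157)
93^13 ≡ 1 (mod 157) ✓
Therefore the multiplicative order of 93 modulo 157 is 13.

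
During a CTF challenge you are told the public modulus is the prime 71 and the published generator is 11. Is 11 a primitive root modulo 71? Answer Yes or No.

φ(71) = 71 − 1 = 70 = 2 · 5 · 7.
Test 11^(70/q) mod 71 for each prime factor q of 70:
11^35 ≡ 70 (mod 71)  [q = 2: ≢ 1 ✓]
11^14 ≡ 54 (mod 71)  [q = 5: ≢ 1 ✓]
11^10 ≡ 32 (mod 71)  [q = 7: ≢ 1 ✓]
Every test exponent gives a nontrivial residue, hence 11 generates the full group.

Yes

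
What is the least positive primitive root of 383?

φ(383) = 383 − 1 = 382 = 2 · 191.
Test candidates g = 2, 3, … against the prime factors q ∈ {2, 191} of φ(383): g is a generator iff g^(382/q) ≢ 1 for every such q.
g = 2: 2^191 ≡ 1 — hits 1, so not a primitive root.
g = 3: 3^191 ≡ 1 — hits 1, so not a primitive root.
g = 4: 4^191 ≡ 1 — hits 1, so not a primitive root.
g = 5: 5^191 ≡ 382; 5^2 ≡ 25 — none is 1, so 5 is a primitive root.
Hence the least primitive root of 383 is 5.

5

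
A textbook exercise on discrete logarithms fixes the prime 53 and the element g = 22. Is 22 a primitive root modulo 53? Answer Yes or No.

Yes

φ(53) = 53 − 1 = 52 = 2^2 · 13.
22 is a primitive root mod 53 iff 22^(φ(53)/q) ≢ 1 for every prime q | φ(53), i.e. q ∈ {2, 13}.
22^26 ≡ 52 (mod 53)  [q = 2: ≢ 1 ✓]
22^4 ≡ 49 (mod 53)  [q = 13: ≢ 1 ✓]
None equal 1, so ord_53(22) = 52: 22 is a primitive root.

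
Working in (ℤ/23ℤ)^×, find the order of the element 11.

22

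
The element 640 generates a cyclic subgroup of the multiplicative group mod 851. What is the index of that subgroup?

12

ord(640) | φ(851) = φ(23·37) = (23−1)·(37−1) = 22·36 = 792 = 2^3 · 3^2 · 11.
Divisors of 792: 1, 2, 3, 4, 6, 8, 9, 11, 12, 18, 22, 24, 33, 36, 44, 66, 72, 88, 99, 132, 198, 264, 396, 792.
Evaluate successive powers at the divisors of 792:
640^1 ≡ 640
640^2 ≡ 269
640^3 ≡ 258
640^4 ≡ 26
640^6 ≡ 186
640^8 ≡ 676
640^9 ≡ 332
640^11 ≡ 804
640^12 ≡ 556
640^18 ≡ 445
640^22 ≡ 507
640^24 ≡ 223
640^33 ≡ 850
640^36 ≡ 593
640^44 ≡ 47
640^66 ≡ 1
So ord_851(640) = 66, hence |⟨640⟩| = 66.
The index is φ(851) / ord(640) = 792 / 66 = 12.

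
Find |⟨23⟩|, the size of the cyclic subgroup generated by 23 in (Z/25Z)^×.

20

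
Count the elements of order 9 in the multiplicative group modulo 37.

φ(37) = 37 − 1 = 36 = 2^2 · 3^2.
Since (Z/37Z)^× is cyclic of order 36, the number of elements of order d is φ(d) when d | 36 and 0 otherwise.
9 = 3^2 divides 36, and φ(9) = 6.

6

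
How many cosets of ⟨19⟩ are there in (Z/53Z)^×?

ord(19) | φ(53) = 53 − 1 = 52 = 2^2 · 13.
Divisors of 52: 1, 2, 4, 13, 26, 52.
Compute 19^d (mod 53) for the divisors d until we hit 1:
19^1 ≡ 19 (mod 53)
19^2 ≡ 43 (mod 53)
19^4 ≡ 47 (mod 53)
19^13 ≡ 30 (mod 53)
19^26 ≡ 52 (mod 53)
19^52 ≡ 1 (mod 53) ✓
Thus |⟨19⟩| = ord(19) = 52.
The index is φ(53) / ord(19) = 52 / 52 = 1.

1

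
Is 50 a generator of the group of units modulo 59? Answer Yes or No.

Yes

φ(59) = 59 − 1 = 58 = 2 · 29.
50 is a primitive root mod 59 iff 50^(φ(59)/q) ≢ 1 for every prime q | φ(59), i.e. q ∈ {2, 29}.
50^29 ≡ 58 (mod 59)  [q = 2: ≢ 1 ✓]
50^2 ≡ 22 (mod 59)  [q = 29: ≢ 1 ✓]
Every test exponent gives a nontrivial residue, hence 50 generates the full group.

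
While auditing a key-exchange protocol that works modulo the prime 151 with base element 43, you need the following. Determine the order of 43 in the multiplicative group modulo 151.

75

The order of 43 must divide φ(151) = 151 − 1 = 150 = 2 · 3 · 5^2.
Divisors of 150: 1, 2, 3, 5, 6, 10, 15, 25, 30, 50, 75, 150.
Evaluate successive powers at the divisors of 150:
43^1 ≡ 43 (mod 151)
43^2 ≡ 37 (mod 151)
43^3 ≡ 81 (mod 151)
43^5 ≡ 128 (mod 151)
43^6 ≡ 68 (mod 151)
43^10 ≡ 76 (mod 151)
43^15 ≡ 64 (mod 151)
43^25 ≡ 32 (mod 151)
43^30 ≡ 19 (mod 151)
43^50 ≡ 118 (mod 151)
43^75 ≡ 1 (mod 151) ✓
So ord_151(43) = 75.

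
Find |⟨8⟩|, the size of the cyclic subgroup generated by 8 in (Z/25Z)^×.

ord(8) | φ(25) = φ(5^2) = 5·(5−1) = 20 = 2^2 · 5.
Divisors of 20: 1, 2, 4, 5, 10, 20.
Evaluate successive powers at the divisors of 20:
8^1 ≡ 8 (mod 25)
8^2 ≡ 14 (mod 25)
8^4 ≡ 21 (mod 25)
8^5 ≡ 18 (mod 25)
8^10 ≡ 24 (mod 25)
8^20 ≡ 1 (mod 25) ✓
So ord_25(8) = 20.

20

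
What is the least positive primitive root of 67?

φ(67) = 67 − 1 = 66 = 2 · 3 · 11.
Test candidates g = 2, 3, … against the prime factors q ∈ {2, 3, 11} of φ(67): g is a generator iff g^(66/q) ≢ 1 for every such q.
g = 2: 2^33 ≡ 66; 2^22 ≡ 37; 2^6 ≡ 64 — none is 1, so 2 is a primitive root.
The smallest primitive root modulo 67 is 2.

2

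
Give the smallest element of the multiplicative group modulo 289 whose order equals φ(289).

3

φ(289) = φ(17^2) = 17·(17−1) = 272 = 2^4 · 17.
Test candidates g = 2, 3, … against the prime factors q ∈ {2, 17} of φ(289): g is a generator iff g^(272/q) ≢ 1 for every such q.
g = 2: 2^136 ≡ 1 — hits 1, so not a primitive root.
g = 3: 3^136 ≡ 288; 3^16 ≡ 171 — none is 1, so 3 is a primitive root.
Hence the least primitive root of 289 is 3.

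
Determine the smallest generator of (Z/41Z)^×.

6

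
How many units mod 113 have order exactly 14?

6

φ(113) = 113 − 1 = 112 = 2^4 · 7.
Since (Z/113Z)^× is cyclic of order 112, the number of elements of order d is φ(d) when d | 112 and 0 otherwise.
14 = 2 · 7 divides 112, and φ(14) = 6.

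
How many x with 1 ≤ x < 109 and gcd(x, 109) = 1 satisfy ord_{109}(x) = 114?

φ(109) = 109 − 1 = 108 = 2^2 · 3^3.
Since (Z/109Z)^× is cyclic of order 108, the number of elements of order d is φ(d) when d | 108 and 0 otherwise.
Since 114 ∤ 108, the count is 0.

0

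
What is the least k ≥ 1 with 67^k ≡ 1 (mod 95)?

By Lagrange's theorem, ord_95(67) divides φ(95) = φ(5·19) = (5−1)·(19−1) = 4·18 = 72 = 2^3 · 3^2.
Divisors of 72: 1, 2, 3, 4, 6, 8, 9, 12, 18, 24, 36, 72.
Compute 67^d (mod 95) for the divisors d until we hit 1:
67^1 ≡ 67 (mod 95)
67^2 ≡ 24 (mod 95)
67^3 ≡ 88 (mod 95)
67^4 ≡ 6 (mod 95)
67^6 ≡ 49 (mod 95)
67^8 ≡ 36 (mod 95)
67^9 ≡ 37 (mod 95)
67^12 ≡ 26 (mod 95)
67^18 ≡ 39 (mod 95)
67^24 ≡ 11 (mod 95)
67^36 ≡ 1 (mod 95) ✓
So ord_95(67) = 36.

36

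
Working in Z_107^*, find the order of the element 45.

Since 45 ∈ (Z/107Z)^×, its order divides φ(107) = 107 − 1 = 106 = 2 · 53.
Divisors of 106: 1, 2, 53, 106.
Compute 45^d (mod 107) for the divisors d until we hit 1:
45^1 ≡ 45
45^2 ≡ 99
45^53 ≡ 106
45^106 ≡ 1
Therefore the multiplicative order of 45 modulo 107 is 106.

106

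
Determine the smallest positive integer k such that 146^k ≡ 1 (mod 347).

By Lagrange's theorem, ord_347(146) divides φ(347) = 347 − 1 = 346 = 2 · 173.
Divisors of 346: 1, 2, 173, 346.
Check 146^d mod 347 for each divisor in increasing order:
146^1 ≡ 146
146^2 ≡ 149
146^173 ≡ 346
146^346 ≡ 1
The smallest such exponent is 346, so the order of 146 is 346.

346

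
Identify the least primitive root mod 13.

2

φ(13) = 13 − 1 = 12 = 2^2 · 3.
Test candidates g = 2, 3, … against the prime factors q ∈ {2, 3} of φ(13): g is a generator iff g^(12/q) ≢ 1 for every such q.
g = 2: 2^6 ≡ 12; 2^4 ≡ 3 — none is 1, so 2 is a primitive root.
Hence the least primitive root of 13 is 2.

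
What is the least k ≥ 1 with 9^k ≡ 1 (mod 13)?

Since 9 ∈ (Z/13Z)^×, its order divides φ(13) = 13 − 1 = 12 = 2^2 · 3.
Divisors of 12: 1, 2, 3, 4, 6, 12.
Evaluate successive powers at the divisors of 12:
9^1 ≡ 9 (mod 13)
9^2 ≡ 3 (mod 13)
9^3 ≡ 1 (mod 13) ✓
So ord_13(9) = 3.

3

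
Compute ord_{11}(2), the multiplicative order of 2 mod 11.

10

By Lagrange's theorem, ord_11(2) divides φ(11) = 11 − 1 = 10 = 2 · 5.
Divisors of 10: 1, 2, 5, 10.
Test each divisor d:
2^1 ≡ 2 (mod 11)
2^2 ≡ 4 (mod 11)
2^5 ≡ 10 (mod 11)
2^10 ≡ 1 (mod 11) ✓
Hence ord(2) = 10.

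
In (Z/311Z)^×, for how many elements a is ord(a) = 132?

φ(311) = 311 − 1 = 310 = 2 · 5 · 31.
Since (Z/311Z)^× is cyclic of order 310, the number of elements of order d is φ(d) when d | 310 and 0 otherwise.
Here 310 is not a multiple of 132, so there are no elements of order 132.

0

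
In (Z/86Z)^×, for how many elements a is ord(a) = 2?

1

φ(86) = φ(2)·φ(43) = 1·42 = 42 = 2 · 3 · 7.
In a cyclic group of order 42, there are φ(d) elements of order d for each divisor d of 42, and zero for non-divisors.
2 | 42, and φ(2) = 2 − 1 = 1.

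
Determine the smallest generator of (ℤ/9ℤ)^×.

2

φ(9) = φ(3^2) = 3·(3−1) = 6 = 2 · 3.
Test candidates g = 2, 3, … against the prime factors q ∈ {2, 3} of φ(9): g is a generator iff g^(6/q) ≢ 1 for every such q.
g = 2: 2^3 ≡ 8; 2^2 ≡ 4 — none is 1, so 2 is a primitive root.
The smallest primitive root modulo 9 is 2.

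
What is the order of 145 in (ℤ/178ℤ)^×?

88

By Lagrange's theorem, ord_178(145) divides φ(178) = φ(2)·φ(89) = 1·88 = 88 = 2^3 · 11.
Divisors of 88: 1, 2, 4, 8, 11, 22, 44, 88.
Test each divisor d:
145^1 ≡ 145 (mod 178)
145^2 ≡ 21 (mod 178)
145^4 ≡ 85 (mod 178)
145^8 ≡ 105 (mod 178)
145^11 ≡ 37 (mod 178)
145^22 ≡ 123 (mod 178)
145^44 ≡ 177 (mod 178)
145^88 ≡ 1 (mod 178) ✓
Hence ord(145) = 88.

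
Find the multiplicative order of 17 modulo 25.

20

The order of 17 must divide φ(25) = φ(5^2) = 5·(5−1) = 20 = 2^2 · 5.
Divisors of 20: 1, 2, 4, 5, 10, 20.
Check 17^d mod 25 for each divisor in increasing order:
17^1 ≡ 17 (mod 25)
17^2 ≡ 14 (mod 25)
17^4 ≡ 21 (mod 25)
17^5 ≡ 7 (mod 25)
17^10 ≡ 24 (mod 25)
17^20 ≡ 1 (mod 25) ✓
The smallest such exponent is 20, so the order of 17 is 20.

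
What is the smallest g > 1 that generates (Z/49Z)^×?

φ(49) = φ(7^2) = 7·(7−1) = 42 = 2 · 3 · 7.
Test candidates g = 2, 3, … against the prime factors q ∈ {2, 3, 7} of φ(49): g is a generator iff g^(42/q) ≢ 1 for every such q.
g = 2: 2^21 ≡ 1 — hits 1, so not a primitive root.
g = 3: 3^21 ≡ 48; 3^14 ≡ 30; 3^6 ≡ 43 — none is 1, so 3 is a primitive root.
The smallest primitive root modulo 49 is 3.

3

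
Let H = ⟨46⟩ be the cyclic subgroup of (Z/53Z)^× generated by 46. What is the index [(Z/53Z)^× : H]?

4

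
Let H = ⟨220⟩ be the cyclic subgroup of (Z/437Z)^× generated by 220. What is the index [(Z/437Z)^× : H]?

12

The order of 220 must divide φ(437) = φ(19·23) = (19−1)·(23−1) = 18·22 = 396 = 2^2 · 3^2 · 11.
Divisors of 396: 1, 2, 3, 4, 6, 9, 11, 12, 18, 22, 33, 36, 44, 66, 99, 132, 198, 396.
Test each divisor d:
220^1 ≡ 220
220^2 ≡ 330
220^3 ≡ 58
220^4 ≡ 87
220^6 ≡ 305
220^9 ≡ 210
220^11 ≡ 254
220^12 ≡ 381
220^18 ≡ 400
220^22 ≡ 277
220^33 ≡ 1
So ord_437(220) = 33, hence |⟨220⟩| = 33.
Index = |(Z/437Z)^×| / |⟨220⟩| = 396 / 33 = 12.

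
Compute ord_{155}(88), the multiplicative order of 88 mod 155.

ord(88) | φ(155) = φ(5·31) = (5−1)·(31−1) = 4·30 = 120 = 2^3 · 3 · 5.
Divisors of 120: 1, 2, 3, 4, 5, 6, 8, 10, 12, 15, 20, 24, 30, 40, 60, 120.
Evaluate successive powers at the divisors of 120:
88^1 ≡ 88 (mod 155)
88^2 ≡ 149 (mod 155)
88^3 ≡ 92 (mod 155)
88^4 ≡ 36 (mod 155)
88^5 ≡ 68 (mod 155)
88^6 ≡ 94 (mod 155)
88^8 ≡ 56 (mod 155)
88^10 ≡ 129 (mod 155)
88^12 ≡ 1 (mod 155) ✓
Therefore the multiplicative order of 88 modulo 155 is 12.

12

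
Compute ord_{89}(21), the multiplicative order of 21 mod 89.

44

Since 21 ∈ (Z/89Z)^×, its order divides φ(89) = 89 − 1 = 88 = 2^3 · 11.
Divisors of 88: 1, 2, 4, 8, 11, 22, 44, 88.
Compute 21^d (mod 89) for the divisors d until we hit 1:
21^1 ≡ 21 (mod 89)
21^2 ≡ 85 (mod 89)
21^4 ≡ 16 (mod 89)
21^8 ≡ 78 (mod 89)
21^11 ≡ 34 (mod 89)
21^22 ≡ 88 (mod 89)
21^44 ≡ 1 (mod 89) ✓
Therefore the multiplicative order of 21 modulo 89 is 44.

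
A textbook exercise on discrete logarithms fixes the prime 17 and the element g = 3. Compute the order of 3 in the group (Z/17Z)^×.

By Lagrange's theorem, ord_17(3) divides φ(17) = 17 − 1 = 16 = 2^4.
Divisors of 16: 1, 2, 4, 8, 16.
Check 3^d mod 17 for each divisor in increasing order:
3^1 ≡ 3
3^2 ≡ 9
3^4 ≡ 13
3^8 ≡ 16
3^16 ≡ 1
The smallest such exponent is 16, so the order of 3 is 16.

16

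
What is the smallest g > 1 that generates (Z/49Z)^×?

φ(49) = φ(7^2) = 7·(7−1) = 42 = 2 · 3 · 7.
g is a primitive root iff g^(42/q) ≢ 1 (mod 49) for each prime q ∈ {2, 3, 7}.
g = 2: 2^21 ≡ 1 — hits 1, so not a primitive root.
g = 3: 3^21 ≡ 48; 3^14 ≡ 30; 3^6 ≡ 43 — none is 1, so 3 is a primitive root.
So 3 is the smallest generator of (Z/49Z)^×.

3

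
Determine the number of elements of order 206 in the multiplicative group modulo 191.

φ(191) = 191 − 1 = 190 = 2 · 5 · 19.
Since (Z/191Z)^× is cyclic of order 190, the number of elements of order d is φ(d) when d | 190 and 0 otherwise.
Here 190 is not a multiple of 206, so there are no elements of order 206.

0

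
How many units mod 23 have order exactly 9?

φ(23) = 23 − 1 = 22 = 2 · 11.
In a cyclic group of order 22, there are φ(d) elements of order d for each divisor d of 22, and zero for non-divisors.
9 does not divide 22, so no element of (Z/23Z)^× has order 9.

0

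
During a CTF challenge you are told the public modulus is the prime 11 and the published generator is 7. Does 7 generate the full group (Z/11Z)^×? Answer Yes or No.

φ(11) = 11 − 1 = 10 = 2 · 5.
Test 7^(10/q) mod 11 for each prime factor q of 10:
7^5 ≡ 10 (mod 11)  [q = 2: ≢ 1 ✓]
7^2 ≡ 5 (mod 11)  [q = 5: ≢ 1 ✓]
None equal 1, so ord_11(7) = 10: 7 is a primitive root.

Yes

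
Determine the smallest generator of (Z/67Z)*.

φ(67) = 67 − 1 = 66 = 2 · 3 · 11.
Test candidates g = 2, 3, … against the prime factors q ∈ {2, 3, 11} of φ(67): g is a generator iff g^(66/q) ≢ 1 for every such q.
g = 2: 2^33 ≡ 66; 2^22 ≡ 37; 2^6 ≡ 64 — none is 1, so 2 is a primitive root.
The smallest primitive root modulo 67 is 2.

2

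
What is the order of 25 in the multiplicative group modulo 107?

ord(25) | φ(107) = 107 − 1 = 106 = 2 · 53.
Divisors of 106: 1, 2, 53, 106.
Test each divisor d:
25^1 ≡ 25 (mod 107)
25^2 ≡ 90 (mod 107)
25^53 ≡ 1 (mod 107) ✓
Hence ord(25) = 53.

53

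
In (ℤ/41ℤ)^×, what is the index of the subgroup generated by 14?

5

Since 14 ∈ (Z/41Z)^×, its order divides φ(41) = 41 − 1 = 40 = 2^3 · 5.
Divisors of 40: 1, 2, 4, 5, 8, 10, 20, 40.
Test each divisor d:
14^1 ≡ 14 (mod 41)
14^2 ≡ 32 (mod 41)
14^4 ≡ 40 (mod 41)
14^5 ≡ 27 (mod 41)
14^8 ≡ 1 (mod 41) ✓
Thus |⟨14⟩| = ord(14) = 8.
The index is φ(41) / ord(14) = 40 / 8 = 5.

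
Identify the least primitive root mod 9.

2

φ(9) = φ(3^2) = 3·(3−1) = 6 = 2 · 3.
g is a primitive root iff g^(6/q) ≢ 1 (mod 9) for each prime q ∈ {2, 3}.
g = 2: 2^3 ≡ 8; 2^2 ≡ 4 — none is 1, so 2 is a primitive root.
So 2 is the smallest generator of (Z/9Z)^×.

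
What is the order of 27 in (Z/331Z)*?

ord(27) | φ(331) = 331 − 1 = 330 = 2 · 3 · 5 · 11.
Divisors of 330: 1, 2, 3, 5, 6, 10, 11, 15, 22, 30, 33, 55, 66, 110, 165, 330.
Evaluate successive powers at the divisors of 330:
27^1 ≡ 27 (mod 331)
27^2 ≡ 67 (mod 331)
27^3 ≡ 154 (mod 331)
27^5 ≡ 57 (mod 331)
27^6 ≡ 215 (mod 331)
27^10 ≡ 270 (mod 331)
27^11 ≡ 8 (mod 331)
27^15 ≡ 164 (mod 331)
27^22 ≡ 64 (mod 331)
27^30 ≡ 85 (mod 331)
27^33 ≡ 181 (mod 331)
27^55 ≡ 330 (mod 331)
27^66 ≡ 323 (mod 331)
27^110 ≡ 1 (mod 331) ✓
So ord_331(27) = 110.

110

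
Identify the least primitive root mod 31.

3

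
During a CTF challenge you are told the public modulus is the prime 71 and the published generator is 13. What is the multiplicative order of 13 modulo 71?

70

Since 13 ∈ (Z/71Z)^×, its order divides φ(71) = 71 − 1 = 70 = 2 · 5 · 7.
Divisors of 70: 1, 2, 5, 7, 10, 14, 35, 70.
Compute 13^d (mod 71) for the divisors d until we hit 1:
13^1 ≡ 13
13^2 ≡ 27
13^5 ≡ 34
13^7 ≡ 66
13^10 ≡ 20
13^14 ≡ 25
13^35 ≡ 70
13^70 ≡ 1
So ord_71(13) = 70.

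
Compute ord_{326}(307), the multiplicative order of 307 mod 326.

81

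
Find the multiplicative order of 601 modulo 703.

The order of 601 must divide φ(703) = φ(19·37) = (19−1)·(37−1) = 18·36 = 648 = 2^3 · 3^4.
Divisors of 648: 1, 2, 3, 4, 6, 8, 9, 12, 18, 24, 27, 36, 54, 72, 81, 108, 162, 216, 324, 648.
Test each divisor d:
601^1 ≡ 601 (mod 703)
601^2 ≡ 562 (mod 703)
601^3 ≡ 322 (mod 703)
601^4 ≡ 197 (mod 703)
601^6 ≡ 343 (mod 703)
601^8 ≡ 144 (mod 703)
601^9 ≡ 75 (mod 703)
601^12 ≡ 248 (mod 703)
601^18 ≡ 1 (mod 703) ✓
The smallest such exponent is 18, so the order of 601 is 18.

18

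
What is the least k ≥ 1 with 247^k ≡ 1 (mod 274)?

ord(247) | φ(274) = φ(2)·φ(137) = 1·136 = 136 = 2^3 · 17.
Divisors of 136: 1, 2, 4, 8, 17, 34, 68, 136.
Test each divisor d:
247^1 ≡ 247 (mod 274)
247^2 ≡ 181 (mod 274)
247^4 ≡ 155 (mod 274)
247^8 ≡ 187 (mod 274)
247^17 ≡ 41 (mod 274)
247^34 ≡ 37 (mod 274)
247^68 ≡ 273 (mod 274)
247^136 ≡ 1 (mod 274) ✓
The smallest such exponent is 136, so the order of 247 is 136.

136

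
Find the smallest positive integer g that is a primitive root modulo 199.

φ(199) = 199 − 1 = 198 = 2 · 3^2 · 11.
Test candidates g = 2, 3, … against the prime factors q ∈ {2, 3, 11} of φ(199): g is a generator iff g^(198/q) ≢ 1 for every such q.
g = 2: 2^99 ≡ 1 — hits 1, so not a primitive root.
g = 3: 3^99 ≡ 198; 3^66 ≡ 106; 3^18 ≡ 125 — none is 1, so 3 is a primitive root.
So 3 is the smallest generator of (Z/199Z)^×.

3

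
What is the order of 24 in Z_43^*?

The order of 24 must divide φ(43) = 43 − 1 = 42 = 2 · 3 · 7.
Divisors of 42: 1, 2, 3, 6, 7, 14, 21, 42.
Compute 24^d (mod 43) for the divisors d until we hit 1:
24^1 ≡ 24
24^2 ≡ 17
24^3 ≡ 21
24^6 ≡ 11
24^7 ≡ 6
24^14 ≡ 36
24^21 ≡ 1
Hence ord(24) = 21.

21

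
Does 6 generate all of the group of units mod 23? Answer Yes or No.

No

φ(23) = 23 − 1 = 22 = 2 · 11.
It suffices to check that the order of 6 is not a proper divisor of 22: compute 6^(22/q) for q ∈ {2, 11}.
6^11 ≡ 1 (mod 23)  [q = 2: ≡ 1 ✗]
6^2 ≡ 13 (mod 23)  [q = 11: ≢ 1 ✓]
Since 6^11 ≡ 1, the order of 6 divides 11 < 22, so 6 is not a primitive root.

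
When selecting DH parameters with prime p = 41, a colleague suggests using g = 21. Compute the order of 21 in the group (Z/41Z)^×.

20

Since 21 ∈ (Z/41Z)^×, its order divides φ(41) = 41 − 1 = 40 = 2^3 · 5.
Divisors of 40: 1, 2, 4, 5, 8, 10, 20, 40.
Evaluate successive powers at the divisors of 40:
21^1 ≡ 21
21^2 ≡ 31
21^4 ≡ 18
21^5 ≡ 9
21^8 ≡ 37
21^10 ≡ 40
21^20 ≡ 1
Therefore the multiplicative order of 21 modulo 41 is 20.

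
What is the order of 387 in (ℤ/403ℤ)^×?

By Lagrange's theorem, ord_403(387) divides φ(403) = φ(13·31) = (13−1)·(31−1) = 12·30 = 360 = 2^3 · 3^2 · 5.
Divisors of 360: 1, 2, 3, 4, 5, 6, 8, 9, 10, 12, 15, 18, 20, 24, 30, 36, 40, 45, 60, 72, 90, 120, 180, 360.
Test each divisor d:
387^1 ≡ 387
387^2 ≡ 256
387^3 ≡ 337
387^4 ≡ 250
387^5 ≡ 30
387^6 ≡ 326
387^8 ≡ 35
387^9 ≡ 246
387^10 ≡ 94
387^12 ≡ 287
387^15 ≡ 402
387^18 ≡ 66
387^20 ≡ 373
387^24 ≡ 157
387^30 ≡ 1
Hence ord(387) = 30.

30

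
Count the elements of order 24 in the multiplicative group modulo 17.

0

φ(17) = 17 − 1 = 16 = 2^4.
Since (Z/17Z)^× is cyclic of order 16, the number of elements of order d is φ(d) when d | 16 and 0 otherwise.
Here 16 is not a multiple of 24, so there are no elements of order 24.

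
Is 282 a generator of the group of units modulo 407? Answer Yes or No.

No

407 = 11 · 37 is a product of two distinct odd primes, so (Z/407Z)^× ≅ (Z/11Z)^× × (Z/37Z)^× is not cyclic.
No primitive root modulo 407 exists; in particular 282 is not one.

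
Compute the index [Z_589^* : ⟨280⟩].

30

Since 280 ∈ (Z/589Z)^×, its order divides φ(589) = φ(19·31) = (19−1)·(31−1) = 18·30 = 540 = 2^2 · 3^3 · 5.
Divisors of 540: 1, 2, 3, 4, 5, 6, 9, 10, 12, 15, 18, 20, 27, 30, 36, 45, 54, 60, 90, 108, 135, 180, 270, 540.
Evaluate successive powers at the divisors of 540:
280^1 ≡ 280 (mod 589)
280^2 ≡ 63 (mod 589)
280^3 ≡ 559 (mod 589)
280^4 ≡ 435 (mod 589)
280^5 ≡ 466 (mod 589)
280^6 ≡ 311 (mod 589)
280^9 ≡ 94 (mod 589)
280^10 ≡ 404 (mod 589)
280^12 ≡ 125 (mod 589)
280^15 ≡ 373 (mod 589)
280^18 ≡ 1 (mod 589) ✓
The order of 280 is 18, so the subgroup it generates has 18 elements.
[(Z/589Z)^× : ⟨280⟩] = 540/18 = 30.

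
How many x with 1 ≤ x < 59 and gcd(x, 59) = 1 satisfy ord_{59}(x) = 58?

28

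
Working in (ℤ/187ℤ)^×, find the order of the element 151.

40

Since 151 ∈ (Z/187Z)^×, its order divides φ(187) = φ(11·17) = (11−1)·(17−1) = 10·16 = 160 = 2^5 · 5.
Divisors of 160: 1, 2, 4, 5, 8, 10, 16, 20, 32, 40, 80, 160.
Test each divisor d:
151^1 ≡ 151 (mod 187)
151^2 ≡ 174 (mod 187)
151^4 ≡ 169 (mod 187)
151^5 ≡ 87 (mod 187)
151^8 ≡ 137 (mod 187)
151^10 ≡ 89 (mod 187)
151^16 ≡ 69 (mod 187)
151^20 ≡ 67 (mod 187)
151^32 ≡ 86 (mod 187)
151^40 ≡ 1 (mod 187) ✓
So ord_187(151) = 40.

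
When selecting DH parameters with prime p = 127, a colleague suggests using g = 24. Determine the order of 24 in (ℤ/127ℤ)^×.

18

By Lagrange's theorem, ord_127(24) divides φ(127) = 127 − 1 = 126 = 2 · 3^2 · 7.
Divisors of 126: 1, 2, 3, 6, 7, 9, 14, 18, 21, 42, 63, 126.
Test each divisor d:
24^1 ≡ 24 (mod 127)
24^2 ≡ 68 (mod 127)
24^3 ≡ 108 (mod 127)
24^6 ≡ 107 (mod 127)
24^7 ≡ 28 (mod 127)
24^9 ≡ 126 (mod 127)
24^14 ≡ 22 (mod 127)
24^18 ≡ 1 (mod 127) ✓
So ord_127(24) = 18.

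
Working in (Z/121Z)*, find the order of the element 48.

The order of 48 must divide φ(121) = φ(11^2) = 11·(11−1) = 110 = 2 · 5 · 11.
Divisors of 110: 1, 2, 5, 10, 11, 22, 55, 110.
Compute 48^d (mod 121) for the divisors d until we hit 1:
48^1 ≡ 48 (mod 121)
48^2 ≡ 5 (mod 121)
48^5 ≡ 111 (mod 121)
48^10 ≡ 100 (mod 121)
48^11 ≡ 81 (mod 121)
48^22 ≡ 27 (mod 121)
48^55 ≡ 1 (mod 121) ✓
So ord_121(48) = 55.

55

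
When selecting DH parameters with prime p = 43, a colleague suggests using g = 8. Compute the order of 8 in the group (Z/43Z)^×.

14

ord(8) | φ(43) = 43 − 1 = 42 = 2 · 3 · 7.
Divisors of 42: 1, 2, 3, 6, 7, 14, 21, 42.
Compute 8^d (mod 43) for the divisors d until we hit 1:
8^1 ≡ 8
8^2 ≡ 21
8^3 ≡ 39
8^6 ≡ 16
8^7 ≡ 42
8^14 ≡ 1
The smallest such exponent is 14, so the order of 8 is 14.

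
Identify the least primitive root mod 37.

φ(37) = 37 − 1 = 36 = 2^2 · 3^2.
Test candidates g = 2, 3, … against the prime factors q ∈ {2, 3} of φ(37): g is a generator iff g^(36/q) ≢ 1 for every such q.
g = 2: 2^18 ≡ 36; 2^12 ≡ 26 — none is 1, so 2 is a primitive root.
The smallest primitive root modulo 37 is 2.

2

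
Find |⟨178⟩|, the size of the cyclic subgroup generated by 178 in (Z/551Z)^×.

By Lagrange's theorem, ord_551(178) divides φ(551) = φ(19·29) = (19−1)·(29−1) = 18·28 = 504 = 2^3 · 3^2 · 7.
Divisors of 504: 1, 2, 3, 4, 6, 7, 8, 9, 12, 14, 18, 21, 24, 28, 36, 42, 56, 63, 72, 84, 126, 168, 252, 504.
Evaluate successive powers at the divisors of 504:
178^1 ≡ 178
178^2 ≡ 277
178^3 ≡ 267
178^4 ≡ 140
178^6 ≡ 210
178^7 ≡ 463
178^8 ≡ 315
178^9 ≡ 419
178^12 ≡ 20
178^14 ≡ 30
178^18 ≡ 343
178^21 ≡ 115
178^24 ≡ 400
178^28 ≡ 349
178^36 ≡ 286
178^42 ≡ 1
Hence ord(178) = 42.

42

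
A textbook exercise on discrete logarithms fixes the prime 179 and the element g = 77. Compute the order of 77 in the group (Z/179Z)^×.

89

Since 77 ∈ (Z/179Z)^×, its order divides φ(179) = 179 − 1 = 178 = 2 · 89.
Divisors of 178: 1, 2, 89, 178.
Test each divisor d:
77^1 ≡ 77 (mod 179)
77^2 ≡ 22 (mod 179)
77^89 ≡ 1 (mod 179) ✓
So ord_179(77) = 89.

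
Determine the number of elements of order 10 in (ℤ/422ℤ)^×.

4

φ(422) = φ(2)·φ(211) = 1·210 = 210 = 2 · 3 · 5 · 7.
(Z/422Z)^× is cyclic (|G| = 210); a cyclic group of order m has exactly φ(d) elements of each order d | m, and none otherwise.
10 = 2 · 5 divides 210, and φ(10) = 4.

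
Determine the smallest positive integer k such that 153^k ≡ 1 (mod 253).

22

By Lagrange's theorem, ord_253(153) divides φ(253) = φ(11·23) = (11−1)·(23−1) = 10·22 = 220 = 2^2 · 5 · 11.
Divisors of 220: 1, 2, 4, 5, 10, 11, 20, 22, 44, 55, 110, 220.
Test each divisor d:
153^1 ≡ 153
153^2 ≡ 133
153^4 ≡ 232
153^5 ≡ 76
153^10 ≡ 210
153^11 ≡ 252
153^20 ≡ 78
153^22 ≡ 1
Hence ord(153) = 22.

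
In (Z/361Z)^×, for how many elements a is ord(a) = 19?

φ(361) = φ(19^2) = 19·(19−1) = 342 = 2 · 3^2 · 19.
Since (Z/361Z)^× is cyclic of order 342, the number of elements of order d is φ(d) when d | 342 and 0 otherwise.
19 | 342, and φ(19) = 19 − 1 = 18.

18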